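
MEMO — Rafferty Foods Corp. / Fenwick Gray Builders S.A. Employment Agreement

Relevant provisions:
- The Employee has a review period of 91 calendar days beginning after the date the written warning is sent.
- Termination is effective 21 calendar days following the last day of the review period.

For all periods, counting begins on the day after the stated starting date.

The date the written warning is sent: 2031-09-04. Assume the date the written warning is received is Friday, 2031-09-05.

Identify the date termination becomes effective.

2031-12-25

Adding 91 calendar days to 2031-09-04 gives 2031-12-04, which is the last day of the review period.
Adding 21 calendar days to 2031-12-04 gives 2031-12-25, which is the date termination becomes effective.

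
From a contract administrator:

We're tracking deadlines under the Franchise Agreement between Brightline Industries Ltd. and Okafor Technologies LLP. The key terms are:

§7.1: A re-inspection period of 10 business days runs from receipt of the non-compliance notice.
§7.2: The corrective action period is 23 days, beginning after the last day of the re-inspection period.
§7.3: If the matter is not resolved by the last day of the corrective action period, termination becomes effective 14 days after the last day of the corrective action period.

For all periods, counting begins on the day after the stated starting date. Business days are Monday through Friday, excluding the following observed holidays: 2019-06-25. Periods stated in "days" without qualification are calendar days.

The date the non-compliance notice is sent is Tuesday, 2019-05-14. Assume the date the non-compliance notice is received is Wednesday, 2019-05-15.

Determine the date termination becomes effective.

2019-07-05

The last day of the re-inspection period: counting 10 business days from Wednesday, 2019-05-15 (May 16, May 17, May 20, May 21, May 22, May 23, May 24, May 27, May 28, May 29, skipping weekends) reaches Wednesday, 2019-05-29.
The last day of the corrective action period: 2019-05-29 + 23 days = 2019-06-21.
The date termination becomes effective: 2019-06-21 + 14 days = 2019-07-05.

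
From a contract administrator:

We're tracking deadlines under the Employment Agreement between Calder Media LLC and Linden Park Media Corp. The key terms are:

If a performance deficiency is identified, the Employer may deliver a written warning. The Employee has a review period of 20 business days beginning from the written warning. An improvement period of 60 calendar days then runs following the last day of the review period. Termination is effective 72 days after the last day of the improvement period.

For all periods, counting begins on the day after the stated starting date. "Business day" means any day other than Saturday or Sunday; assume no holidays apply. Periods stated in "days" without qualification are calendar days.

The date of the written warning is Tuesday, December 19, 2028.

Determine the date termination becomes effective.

May 28, 2029

The last day of the review period: counting 20 business days from Tuesday, December 19, 2028 (Dec 20, Dec 21, Dec 22, Dec 25, …, Jan 12, Jan 15, Jan 16, skipping weekends) reaches Tuesday, January 16, 2029.
The last day of the improvement period: 60 calendar days after January 16, 2029 is March 17, 2029.
The date termination becomes effective: March 17, 2029 + 72 days = May 28, 2029.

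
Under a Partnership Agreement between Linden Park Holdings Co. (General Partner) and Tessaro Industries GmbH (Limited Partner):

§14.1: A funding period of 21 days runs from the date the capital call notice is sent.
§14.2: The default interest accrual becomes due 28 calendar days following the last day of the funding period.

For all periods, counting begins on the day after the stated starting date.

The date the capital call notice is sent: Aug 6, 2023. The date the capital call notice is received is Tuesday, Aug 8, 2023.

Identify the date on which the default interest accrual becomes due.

Sep 24, 2023

The last day of the funding period: Aug 6, 2023 + 21 days = Aug 27, 2023.
Adding 28 calendar days to Aug 27, 2023 gives Sep 24, 2023, which is the date on which the default interest accrual becomes due.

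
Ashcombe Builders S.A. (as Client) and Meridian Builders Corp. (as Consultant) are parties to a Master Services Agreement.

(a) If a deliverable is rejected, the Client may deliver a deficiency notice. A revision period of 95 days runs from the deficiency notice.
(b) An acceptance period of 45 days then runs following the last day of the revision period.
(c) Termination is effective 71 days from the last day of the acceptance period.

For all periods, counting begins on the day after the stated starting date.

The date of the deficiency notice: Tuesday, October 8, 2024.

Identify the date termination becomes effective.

May 7, 2025

Adding 95 calendar days to October 8, 2024 gives January 11, 2025, which is the last day of the revision period.
Adding 45 calendar days to January 11, 2025 gives February 25, 2025, which is the last day of the acceptance period.
The date termination becomes effective: February 25, 2025 + 71 days = May 7, 2025.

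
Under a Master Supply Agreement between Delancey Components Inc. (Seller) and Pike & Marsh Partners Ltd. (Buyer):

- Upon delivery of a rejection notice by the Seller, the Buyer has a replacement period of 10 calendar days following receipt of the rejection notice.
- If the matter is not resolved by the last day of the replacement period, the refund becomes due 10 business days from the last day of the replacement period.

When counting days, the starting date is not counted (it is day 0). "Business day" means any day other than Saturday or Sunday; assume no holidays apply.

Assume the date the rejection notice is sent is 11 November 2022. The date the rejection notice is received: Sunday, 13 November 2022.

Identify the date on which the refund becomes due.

Adding 10 calendar days to 13 November 2022 gives 23 November 2022, which is the last day of the replacement period.
The date on which the refund becomes due: counting 10 business days from Wednesday, 23 November 2022 (Nov 24, Nov 25, Nov 28, Nov 29, Nov 30, Dec 1, Dec 2, Dec 5, Dec 6, Dec 7, skipping weekends) reaches Wednesday, 7 December 2022.

7 December 2022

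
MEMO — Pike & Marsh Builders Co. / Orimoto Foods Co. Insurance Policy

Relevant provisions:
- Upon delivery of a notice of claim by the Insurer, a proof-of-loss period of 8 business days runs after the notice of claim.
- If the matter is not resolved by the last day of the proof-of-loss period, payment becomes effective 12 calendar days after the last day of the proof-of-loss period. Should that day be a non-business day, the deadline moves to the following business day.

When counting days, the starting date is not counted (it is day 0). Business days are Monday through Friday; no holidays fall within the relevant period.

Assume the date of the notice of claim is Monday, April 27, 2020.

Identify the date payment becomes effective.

The last day of the proof-of-loss period: 8 business days after Monday, April 27, 2020, skipping weekends — Apr 28, Apr 29, Apr 30, May 1, May 4, May 5, May 6, May 7 — lands on Thursday, May 7, 2020.
The date payment becomes effective: 12 calendar days after May 7, 2020 is May 19, 2020. May 19, 2020 is a Tuesday, so no roll-forward applies.

May 19, 2020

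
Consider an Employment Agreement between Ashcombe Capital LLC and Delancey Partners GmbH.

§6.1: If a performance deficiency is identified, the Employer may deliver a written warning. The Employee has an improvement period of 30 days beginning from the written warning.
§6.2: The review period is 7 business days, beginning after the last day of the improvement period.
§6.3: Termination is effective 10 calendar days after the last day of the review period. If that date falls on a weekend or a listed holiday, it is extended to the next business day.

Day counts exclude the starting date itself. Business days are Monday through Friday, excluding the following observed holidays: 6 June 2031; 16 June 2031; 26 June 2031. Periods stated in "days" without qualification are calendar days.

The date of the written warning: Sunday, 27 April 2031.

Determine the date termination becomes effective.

Adding 30 calendar days to 27 April 2031 gives 27 May 2031, which is the last day of the improvement period.
From Tuesday, 27 May 2031, 7 business days (May 28, May 29, May 30, Jun 2, Jun 3, Jun 4, Jun 5, skipping weekends) brings us to Thursday, 5 June 2031, which is the last day of the review period.
Adding 10 calendar days to 5 June 2031 gives 15 June 2031, which is the date termination becomes effective. That falls on a Sunday, so it rolls to the next business day, Tuesday, 17 June 2031.

17 June 2031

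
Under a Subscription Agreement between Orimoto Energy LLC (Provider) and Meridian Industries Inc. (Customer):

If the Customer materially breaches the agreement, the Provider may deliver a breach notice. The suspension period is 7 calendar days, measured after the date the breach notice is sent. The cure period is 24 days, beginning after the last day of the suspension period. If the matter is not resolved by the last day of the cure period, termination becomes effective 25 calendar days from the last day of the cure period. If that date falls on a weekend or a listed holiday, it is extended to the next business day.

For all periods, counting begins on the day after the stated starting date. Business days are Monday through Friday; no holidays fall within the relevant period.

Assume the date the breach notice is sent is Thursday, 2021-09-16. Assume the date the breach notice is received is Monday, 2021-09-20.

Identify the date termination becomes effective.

2021-11-11

Adding 7 calendar days to 2021-09-16 gives 2021-09-23, which is the last day of the suspension period.
The last day of the cure period: 2021-09-23 + 24 days = 2021-10-17.
The date termination becomes effective: 25 calendar days after 2021-10-17 is 2021-11-11. 2021-11-11 is a Thursday, so no roll-forward applies.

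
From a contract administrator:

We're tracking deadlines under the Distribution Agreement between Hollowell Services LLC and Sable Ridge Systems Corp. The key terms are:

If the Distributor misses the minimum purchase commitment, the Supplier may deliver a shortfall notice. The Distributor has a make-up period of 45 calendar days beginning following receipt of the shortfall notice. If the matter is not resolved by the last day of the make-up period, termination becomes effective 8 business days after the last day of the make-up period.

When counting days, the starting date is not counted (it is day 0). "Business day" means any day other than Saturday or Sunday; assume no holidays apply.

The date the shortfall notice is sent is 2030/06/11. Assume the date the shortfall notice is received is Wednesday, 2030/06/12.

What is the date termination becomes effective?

2030/08/07

Adding 45 calendar days to 2030/06/12 gives 2030/07/27, which is the last day of the make-up period.
From Saturday, 2030/07/27, 8 business days (Jul 29, Jul 30, Jul 31, Aug 1, Aug 2, Aug 5, Aug 6, Aug 7, skipping weekends) brings us to Wednesday, 2030/08/07, which is the date termination becomes effective.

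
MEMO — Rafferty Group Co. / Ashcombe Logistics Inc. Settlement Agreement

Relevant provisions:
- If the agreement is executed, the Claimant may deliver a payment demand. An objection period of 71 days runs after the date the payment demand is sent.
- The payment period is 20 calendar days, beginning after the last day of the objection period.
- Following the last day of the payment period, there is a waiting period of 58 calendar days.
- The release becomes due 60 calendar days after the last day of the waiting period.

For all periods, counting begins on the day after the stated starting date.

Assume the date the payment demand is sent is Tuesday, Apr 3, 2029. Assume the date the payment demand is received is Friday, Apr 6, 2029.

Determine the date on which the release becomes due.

The last day of the objection period: 71 calendar days after Apr 3, 2029 is Jun 13, 2029.
The last day of the payment period: 20 calendar days after Jun 13, 2029 is Jul 3, 2029.
Adding 58 calendar days to Jul 3, 2029 gives Aug 30, 2029, which is the last day of the waiting period.
The date on which the release becomes due: Aug 30, 2029 + 60 days = Oct 29, 2029.

Oct 29, 2029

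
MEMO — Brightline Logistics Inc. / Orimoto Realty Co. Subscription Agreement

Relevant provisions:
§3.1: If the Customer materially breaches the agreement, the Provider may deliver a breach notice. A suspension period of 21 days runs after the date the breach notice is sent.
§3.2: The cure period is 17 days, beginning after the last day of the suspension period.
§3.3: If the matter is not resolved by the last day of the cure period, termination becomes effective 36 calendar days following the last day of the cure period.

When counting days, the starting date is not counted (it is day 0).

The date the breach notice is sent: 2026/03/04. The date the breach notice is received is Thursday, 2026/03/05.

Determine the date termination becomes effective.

Adding 21 calendar days to 2026/03/04 gives 2026/03/25, which is the last day of the suspension period.
The last day of the cure period: 17 calendar days after 2026/03/25 is 2026/04/11.
The date termination becomes effective: 2026/04/11 + 36 days = 2026/05/17.

2026/05/17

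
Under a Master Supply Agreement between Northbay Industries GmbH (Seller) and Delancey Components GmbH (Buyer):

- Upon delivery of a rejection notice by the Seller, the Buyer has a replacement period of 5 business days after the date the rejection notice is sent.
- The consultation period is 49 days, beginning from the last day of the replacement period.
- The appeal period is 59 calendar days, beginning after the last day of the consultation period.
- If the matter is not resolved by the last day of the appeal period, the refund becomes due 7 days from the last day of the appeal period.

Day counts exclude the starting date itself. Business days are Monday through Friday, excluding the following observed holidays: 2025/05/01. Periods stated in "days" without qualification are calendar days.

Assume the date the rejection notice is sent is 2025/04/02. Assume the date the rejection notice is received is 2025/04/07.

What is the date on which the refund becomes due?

2025/08/02

The last day of the replacement period: 5 business days after Wednesday, 2025/04/02, skipping weekends — Apr 3, Apr 4, Apr 7, Apr 8, Apr 9 — lands on Wednesday, 2025/04/09.
The last day of the consultation period: 2025/04/09 + 49 days = 2025/05/28.
Adding 59 calendar days to 2025/05/28 gives 2025/07/26, which is the last day of the appeal period.
Adding 7 calendar days to 2025/07/26 gives 2025/08/02, which is the date on which the refund becomes due.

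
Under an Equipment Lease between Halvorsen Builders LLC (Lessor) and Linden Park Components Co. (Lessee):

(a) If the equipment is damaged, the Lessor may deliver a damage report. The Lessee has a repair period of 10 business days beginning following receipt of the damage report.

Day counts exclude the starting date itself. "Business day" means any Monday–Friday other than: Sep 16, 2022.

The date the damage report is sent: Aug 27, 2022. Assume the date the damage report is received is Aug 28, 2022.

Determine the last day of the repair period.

Sep 9, 2022

The last day of the repair period: counting 10 business days from Sunday, Aug 28, 2022 (Aug 29, Aug 30, Aug 31, Sep 1, Sep 2, Sep 5, Sep 6, Sep 7, Sep 8, Sep 9, skipping weekends) reaches Friday, Sep 9, 2022.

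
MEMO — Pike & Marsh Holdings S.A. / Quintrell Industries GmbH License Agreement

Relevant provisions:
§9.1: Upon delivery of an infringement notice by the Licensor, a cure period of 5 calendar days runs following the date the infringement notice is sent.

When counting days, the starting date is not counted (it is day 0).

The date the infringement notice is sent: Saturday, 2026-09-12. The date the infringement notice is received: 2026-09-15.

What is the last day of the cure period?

The last day of the cure period: 2026-09-12 + 5 days = 2026-09-17.

2026-09-17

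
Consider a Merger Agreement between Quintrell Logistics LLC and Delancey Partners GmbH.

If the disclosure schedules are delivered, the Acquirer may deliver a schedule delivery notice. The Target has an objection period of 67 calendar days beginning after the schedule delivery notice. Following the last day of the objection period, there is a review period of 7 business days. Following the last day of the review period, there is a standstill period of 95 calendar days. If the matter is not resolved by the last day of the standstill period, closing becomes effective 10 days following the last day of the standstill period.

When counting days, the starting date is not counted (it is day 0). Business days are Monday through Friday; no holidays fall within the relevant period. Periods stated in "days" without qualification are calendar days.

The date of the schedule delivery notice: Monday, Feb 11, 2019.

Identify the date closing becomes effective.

The last day of the objection period: Feb 11, 2019 + 67 days = Apr 19, 2019.
The last day of the review period: counting 7 business days from Friday, Apr 19, 2019 (Apr 22, Apr 23, Apr 24, Apr 25, Apr 26, Apr 29, Apr 30, skipping weekends) reaches Tuesday, Apr 30, 2019.
The last day of the standstill period: 95 calendar days after Apr 30, 2019 is Aug 3, 2019.
The date closing becomes effective: 10 calendar days after Aug 3, 2019 is Aug 13, 2019.

Aug 13, 2019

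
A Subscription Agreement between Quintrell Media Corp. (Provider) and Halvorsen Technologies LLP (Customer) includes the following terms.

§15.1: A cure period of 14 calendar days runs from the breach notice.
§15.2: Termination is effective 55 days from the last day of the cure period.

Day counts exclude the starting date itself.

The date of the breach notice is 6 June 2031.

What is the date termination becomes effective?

14 August 2031

The last day of the cure period: 14 calendar days after 6 June 2031 is 20 June 2031.
Adding 55 calendar days to 20 June 2031 gives 14 August 2031, which is the date termination becomes effective.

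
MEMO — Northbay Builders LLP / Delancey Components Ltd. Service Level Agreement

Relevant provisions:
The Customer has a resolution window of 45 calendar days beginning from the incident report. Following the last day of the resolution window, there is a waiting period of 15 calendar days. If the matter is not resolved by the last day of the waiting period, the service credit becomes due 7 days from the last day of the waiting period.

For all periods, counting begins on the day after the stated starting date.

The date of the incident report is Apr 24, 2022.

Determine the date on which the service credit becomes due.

Jun 30, 2022

The last day of the resolution window: Apr 24, 2022 + 45 days = Jun 8, 2022.
The last day of the waiting period: Jun 8, 2022 + 15 days = Jun 23, 2022.
Adding 7 calendar days to Jun 23, 2022 gives Jun 30, 2022, which is the date on which the service credit becomes due.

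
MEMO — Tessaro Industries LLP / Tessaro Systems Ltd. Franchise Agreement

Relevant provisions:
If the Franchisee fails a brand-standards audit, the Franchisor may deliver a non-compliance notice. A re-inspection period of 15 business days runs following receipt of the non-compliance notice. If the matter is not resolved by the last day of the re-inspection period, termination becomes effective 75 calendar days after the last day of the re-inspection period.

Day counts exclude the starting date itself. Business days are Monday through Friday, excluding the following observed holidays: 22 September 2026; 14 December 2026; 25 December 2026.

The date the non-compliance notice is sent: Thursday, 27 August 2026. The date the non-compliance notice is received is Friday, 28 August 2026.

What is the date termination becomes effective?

The last day of the re-inspection period: counting 15 business days from Friday, 28 August 2026 (Aug 31, Sep 1, Sep 2, Sep 3, …, Sep 16, Sep 17, Sep 18, skipping weekends) reaches Friday, 18 September 2026.
The date termination becomes effective: 75 calendar days after 18 September 2026 is 2 December 2026.

2 December 2026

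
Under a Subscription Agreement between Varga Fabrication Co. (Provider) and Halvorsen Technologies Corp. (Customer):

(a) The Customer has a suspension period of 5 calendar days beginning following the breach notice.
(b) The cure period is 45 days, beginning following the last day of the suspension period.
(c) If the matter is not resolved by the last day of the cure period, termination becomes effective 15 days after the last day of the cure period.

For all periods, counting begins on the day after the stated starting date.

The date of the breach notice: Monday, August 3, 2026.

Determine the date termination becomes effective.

The last day of the suspension period: 5 calendar days after August 3, 2026 is August 8, 2026.
The last day of the cure period: August 8, 2026 + 45 days = September 22, 2026.
Adding 15 calendar days to September 22, 2026 gives October 7, 2026, which is the date termination becomes effective.

October 7, 2026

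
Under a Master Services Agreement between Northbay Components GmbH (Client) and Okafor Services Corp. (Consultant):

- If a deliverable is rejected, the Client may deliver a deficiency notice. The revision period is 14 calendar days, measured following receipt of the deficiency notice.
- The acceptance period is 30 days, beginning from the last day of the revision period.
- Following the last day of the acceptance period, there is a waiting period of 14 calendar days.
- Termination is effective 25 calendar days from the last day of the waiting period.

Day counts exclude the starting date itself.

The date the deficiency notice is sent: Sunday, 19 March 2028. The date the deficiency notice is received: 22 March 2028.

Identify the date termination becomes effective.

The last day of the revision period: 22 March 2028 + 14 days = 5 April 2028.
Adding 30 calendar days to 5 April 2028 gives 5 May 2028, which is the last day of the acceptance period.
The last day of the waiting period: 5 May 2028 + 14 days = 19 May 2028.
The date termination becomes effective: 25 calendar days after 19 May 2028 is 13 June 2028.

13 June 2028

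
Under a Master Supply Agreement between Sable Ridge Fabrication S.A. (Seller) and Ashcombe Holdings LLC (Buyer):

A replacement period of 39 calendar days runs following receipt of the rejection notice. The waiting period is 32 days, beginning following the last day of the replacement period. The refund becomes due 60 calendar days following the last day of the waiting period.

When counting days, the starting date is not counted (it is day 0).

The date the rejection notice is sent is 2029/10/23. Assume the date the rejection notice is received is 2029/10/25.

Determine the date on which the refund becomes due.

2030/03/05

The last day of the replacement period: 2029/10/25 + 39 days = 2029/12/03.
The last day of the waiting period: 2029/12/03 + 32 days = 2030/01/04.
The date on which the refund becomes due: 60 calendar days after 2030/01/04 is 2030/03/05.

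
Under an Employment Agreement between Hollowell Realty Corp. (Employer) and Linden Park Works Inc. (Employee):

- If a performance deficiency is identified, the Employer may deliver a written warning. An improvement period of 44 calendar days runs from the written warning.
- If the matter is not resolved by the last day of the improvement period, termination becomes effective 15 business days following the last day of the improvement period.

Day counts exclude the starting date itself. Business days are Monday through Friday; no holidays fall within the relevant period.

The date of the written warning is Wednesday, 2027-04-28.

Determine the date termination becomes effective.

2027-07-02

The last day of the improvement period: 44 calendar days after 2027-04-28 is 2027-06-11.
The date termination becomes effective: 15 business days after Friday, 2027-06-11, skipping weekends — Jun 14, Jun 15, Jun 16, Jun 17, …, Jun 30, Jul 1, Jul 2 — lands on Friday, 2027-07-02.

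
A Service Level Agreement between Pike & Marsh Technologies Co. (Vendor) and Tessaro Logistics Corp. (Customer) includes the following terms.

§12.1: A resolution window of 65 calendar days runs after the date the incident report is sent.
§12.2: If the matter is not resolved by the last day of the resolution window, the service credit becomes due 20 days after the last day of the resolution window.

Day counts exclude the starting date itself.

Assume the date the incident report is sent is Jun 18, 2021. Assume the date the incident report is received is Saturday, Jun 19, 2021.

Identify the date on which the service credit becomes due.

Sep 11, 2021

The last day of the resolution window: Jun 18, 2021 + 65 days = Aug 22, 2021.
The date on which the service credit becomes due: 20 calendar days after Aug 22, 2021 is Sep 11, 2021.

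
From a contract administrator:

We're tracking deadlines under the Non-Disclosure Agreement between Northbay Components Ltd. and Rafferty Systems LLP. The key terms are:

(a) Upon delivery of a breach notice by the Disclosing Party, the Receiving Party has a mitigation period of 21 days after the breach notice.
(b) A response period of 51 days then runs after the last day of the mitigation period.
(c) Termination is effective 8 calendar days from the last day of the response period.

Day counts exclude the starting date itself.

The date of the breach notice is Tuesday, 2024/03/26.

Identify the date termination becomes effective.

Adding 21 calendar days to 2024/03/26 gives 2024/04/16, which is the last day of the mitigation period.
Adding 51 calendar days to 2024/04/16 gives 2024/06/06, which is the last day of the response period.
Adding 8 calendar days to 2024/06/06 gives 2024/06/14, which is the date termination becomes effective.

2024/06/14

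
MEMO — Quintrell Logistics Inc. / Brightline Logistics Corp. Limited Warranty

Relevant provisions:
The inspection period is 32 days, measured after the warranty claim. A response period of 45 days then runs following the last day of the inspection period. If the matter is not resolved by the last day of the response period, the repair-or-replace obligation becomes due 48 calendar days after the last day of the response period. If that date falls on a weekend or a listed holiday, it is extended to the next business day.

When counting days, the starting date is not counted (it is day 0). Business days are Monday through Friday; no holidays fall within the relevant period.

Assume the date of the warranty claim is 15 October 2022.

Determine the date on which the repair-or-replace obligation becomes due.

17 February 2023

The last day of the inspection period: 32 calendar days after 15 October 2022 is 16 November 2022.
The last day of the response period: 45 calendar days after 16 November 2022 is 31 December 2022.
The date on which the repair-or-replace obligation becomes due: 48 calendar days after 31 December 2022 is 17 February 2023. 17 February 2023 is a Friday, so no roll-forward applies.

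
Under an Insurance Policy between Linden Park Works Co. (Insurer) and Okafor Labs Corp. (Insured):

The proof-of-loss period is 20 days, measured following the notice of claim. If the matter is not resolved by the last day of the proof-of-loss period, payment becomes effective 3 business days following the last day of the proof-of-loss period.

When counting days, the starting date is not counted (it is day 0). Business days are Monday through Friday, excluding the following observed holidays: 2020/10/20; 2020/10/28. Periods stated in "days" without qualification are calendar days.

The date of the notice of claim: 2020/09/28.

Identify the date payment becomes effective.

2020/10/22

The last day of the proof-of-loss period: 2020/09/28 + 20 days = 2020/10/18.
The date payment becomes effective: 3 business days after Sunday, 2020/10/18, skipping weekends and the listed holiday on Oct 20 — Oct 19, Oct 21, Oct 22 — lands on Thursday, 2020/10/22.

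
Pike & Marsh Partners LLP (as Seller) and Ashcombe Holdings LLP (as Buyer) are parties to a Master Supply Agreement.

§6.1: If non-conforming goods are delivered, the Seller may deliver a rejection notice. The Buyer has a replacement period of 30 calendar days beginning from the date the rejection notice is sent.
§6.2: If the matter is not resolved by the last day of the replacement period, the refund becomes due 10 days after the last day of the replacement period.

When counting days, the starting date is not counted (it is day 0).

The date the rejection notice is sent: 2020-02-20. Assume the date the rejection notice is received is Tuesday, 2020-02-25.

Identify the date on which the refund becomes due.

2020-03-31

Adding 30 calendar days to 2020-02-20 gives 2020-03-21, which is the last day of the replacement period.
The date on which the refund becomes due: 10 calendar days after 2020-03-21 is 2020-03-31.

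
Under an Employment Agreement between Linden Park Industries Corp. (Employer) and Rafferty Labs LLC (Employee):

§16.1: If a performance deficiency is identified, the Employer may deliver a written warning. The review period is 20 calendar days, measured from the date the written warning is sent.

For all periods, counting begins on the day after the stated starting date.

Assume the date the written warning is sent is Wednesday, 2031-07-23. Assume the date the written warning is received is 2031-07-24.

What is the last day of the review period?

2031-08-12

Adding 20 calendar days to 2031-07-23 gives 2031-08-12, which is the last day of the review period.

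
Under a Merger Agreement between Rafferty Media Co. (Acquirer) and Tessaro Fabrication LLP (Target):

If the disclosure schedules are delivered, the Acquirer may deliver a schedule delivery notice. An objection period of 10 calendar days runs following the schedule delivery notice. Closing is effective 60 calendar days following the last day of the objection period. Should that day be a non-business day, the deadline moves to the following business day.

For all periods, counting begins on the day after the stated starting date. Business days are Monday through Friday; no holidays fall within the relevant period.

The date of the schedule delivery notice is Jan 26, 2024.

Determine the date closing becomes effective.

Apr 5, 2024

Adding 10 calendar days to Jan 26, 2024 gives Feb 5, 2024, which is the last day of the objection period.
Adding 60 calendar days to Feb 5, 2024 gives Apr 5, 2024, which is the date closing becomes effective. Apr 5, 2024 is a Friday, so no roll-forward applies.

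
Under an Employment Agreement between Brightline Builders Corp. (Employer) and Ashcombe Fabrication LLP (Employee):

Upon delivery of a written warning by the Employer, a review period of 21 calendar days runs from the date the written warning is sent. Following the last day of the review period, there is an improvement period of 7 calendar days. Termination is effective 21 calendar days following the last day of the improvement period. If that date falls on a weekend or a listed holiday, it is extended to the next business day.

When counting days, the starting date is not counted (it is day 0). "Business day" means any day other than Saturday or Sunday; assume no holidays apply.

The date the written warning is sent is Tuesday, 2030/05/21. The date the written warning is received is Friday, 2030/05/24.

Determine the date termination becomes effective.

The last day of the review period: 21 calendar days after 2030/05/21 is 2030/06/11.
The last day of the improvement period: 2030/06/11 + 7 days = 2030/06/18.
The date termination becomes effective: 21 calendar days after 2030/06/18 is 2030/07/09. 2030/07/09 is a Tuesday, so no roll-forward applies.

2030/07/09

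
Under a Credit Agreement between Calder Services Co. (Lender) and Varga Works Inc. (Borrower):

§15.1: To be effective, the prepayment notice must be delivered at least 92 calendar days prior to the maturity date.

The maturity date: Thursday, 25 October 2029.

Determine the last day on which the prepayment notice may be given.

Counting back 92 calendar days from 25 October 2029 gives 25 July 2029.

25 July 2029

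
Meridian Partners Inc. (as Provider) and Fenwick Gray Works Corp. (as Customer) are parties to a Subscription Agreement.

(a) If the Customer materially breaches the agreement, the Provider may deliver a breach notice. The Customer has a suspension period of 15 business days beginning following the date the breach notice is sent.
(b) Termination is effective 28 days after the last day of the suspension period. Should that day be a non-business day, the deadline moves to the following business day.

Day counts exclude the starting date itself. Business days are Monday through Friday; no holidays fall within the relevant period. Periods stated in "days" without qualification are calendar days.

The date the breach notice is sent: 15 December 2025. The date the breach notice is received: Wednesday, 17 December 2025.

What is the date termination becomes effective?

The last day of the suspension period: counting 15 business days from Monday, 15 December 2025 (Dec 16, Dec 17, Dec 18, Dec 19, …, Jan 1, Jan 2, Jan 5, skipping weekends) reaches Monday, 5 January 2026.
The date termination becomes effective: 28 calendar days after 5 January 2026 is 2 February 2026. 2 February 2026 is a Monday, so no roll-forward applies.

2 February 2026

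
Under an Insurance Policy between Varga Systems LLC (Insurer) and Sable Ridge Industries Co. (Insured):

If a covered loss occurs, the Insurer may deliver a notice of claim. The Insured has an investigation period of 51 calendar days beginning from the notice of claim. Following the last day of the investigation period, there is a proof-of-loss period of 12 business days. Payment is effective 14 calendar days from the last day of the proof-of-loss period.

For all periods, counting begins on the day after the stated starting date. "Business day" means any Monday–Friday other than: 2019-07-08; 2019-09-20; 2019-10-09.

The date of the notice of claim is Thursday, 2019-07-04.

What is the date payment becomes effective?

The last day of the investigation period: 2019-07-04 + 51 days = 2019-08-24.
From Saturday, 2019-08-24, 12 business days (Aug 26, Aug 27, Aug 28, Aug 29, …, Sep 6, Sep 9, Sep 10, skipping weekends) brings us to Tuesday, 2019-09-10, which is the last day of the proof-of-loss period.
The date payment becomes effective: 2019-09-10 + 14 days = 2019-09-24.

2019-09-24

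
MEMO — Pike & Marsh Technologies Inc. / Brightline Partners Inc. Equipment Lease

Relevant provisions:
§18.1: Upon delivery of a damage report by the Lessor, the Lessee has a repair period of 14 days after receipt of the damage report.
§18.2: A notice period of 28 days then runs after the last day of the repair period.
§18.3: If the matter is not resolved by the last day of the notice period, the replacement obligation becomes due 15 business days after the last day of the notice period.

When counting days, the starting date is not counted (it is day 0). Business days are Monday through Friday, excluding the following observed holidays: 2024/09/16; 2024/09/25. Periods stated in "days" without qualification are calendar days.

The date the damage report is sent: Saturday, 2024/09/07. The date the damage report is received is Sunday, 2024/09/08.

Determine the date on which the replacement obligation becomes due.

2024/11/08

The last day of the repair period: 14 calendar days after 2024/09/08 is 2024/09/22.
The last day of the notice period: 2024/09/22 + 28 days = 2024/10/20.
From Sunday, 2024/10/20, 15 business days (Oct 21, Oct 22, Oct 23, Oct 24, …, Nov 6, Nov 7, Nov 8, skipping weekends) brings us to Friday, 2024/11/08, which is the date on which the replacement obligation becomes due.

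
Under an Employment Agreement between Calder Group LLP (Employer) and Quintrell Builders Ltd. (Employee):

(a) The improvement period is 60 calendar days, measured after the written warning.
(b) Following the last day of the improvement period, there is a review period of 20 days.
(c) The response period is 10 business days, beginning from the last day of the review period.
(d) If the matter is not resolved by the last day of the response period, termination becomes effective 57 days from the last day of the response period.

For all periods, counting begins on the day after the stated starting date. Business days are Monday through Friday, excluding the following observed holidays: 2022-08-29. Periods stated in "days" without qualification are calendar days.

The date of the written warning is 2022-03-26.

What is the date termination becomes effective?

The last day of the improvement period: 60 calendar days after 2022-03-26 is 2022-05-25.
Adding 20 calendar days to 2022-05-25 gives 2022-06-14, which is the last day of the review period.
From Tuesday, 2022-06-14, 10 business days (Jun 15, Jun 16, Jun 17, Jun 20, Jun 21, Jun 22, Jun 23, Jun 24, Jun 27, Jun 28, skipping weekends) brings us to Tuesday, 2022-06-28, which is the last day of the response period.
The date termination becomes effective: 2022-06-28 + 57 days = 2022-08-24.

2022-08-24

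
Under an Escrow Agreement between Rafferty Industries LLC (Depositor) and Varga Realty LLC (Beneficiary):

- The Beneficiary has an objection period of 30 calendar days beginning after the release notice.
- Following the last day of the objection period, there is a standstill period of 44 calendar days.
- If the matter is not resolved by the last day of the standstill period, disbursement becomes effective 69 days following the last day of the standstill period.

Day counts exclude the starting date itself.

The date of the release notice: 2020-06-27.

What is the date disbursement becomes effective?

2020-11-17

The last day of the objection period: 2020-06-27 + 30 days = 2020-07-27.
The last day of the standstill period: 44 calendar days after 2020-07-27 is 2020-09-09.
Adding 69 calendar days to 2020-09-09 gives 2020-11-17, which is the date disbursement becomes effective.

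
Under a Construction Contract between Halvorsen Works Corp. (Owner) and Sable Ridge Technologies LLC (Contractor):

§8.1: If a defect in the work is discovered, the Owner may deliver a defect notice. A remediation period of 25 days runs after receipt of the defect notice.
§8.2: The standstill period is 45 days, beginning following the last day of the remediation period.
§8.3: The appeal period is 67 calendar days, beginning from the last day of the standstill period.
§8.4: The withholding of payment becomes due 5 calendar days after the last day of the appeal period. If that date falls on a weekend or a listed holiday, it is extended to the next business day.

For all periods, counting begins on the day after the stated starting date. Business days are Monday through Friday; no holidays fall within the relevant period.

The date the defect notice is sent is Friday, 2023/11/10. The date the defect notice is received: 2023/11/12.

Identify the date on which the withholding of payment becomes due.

2024/04/02

Adding 25 calendar days to 2023/11/12 gives 2023/12/07, which is the last day of the remediation period.
The last day of the standstill period: 45 calendar days after 2023/12/07 is 2024/01/21.
Adding 67 calendar days to 2024/01/21 gives 2024/03/28, which is the last day of the appeal period.
Adding 5 calendar days to 2024/03/28 gives 2024/04/02, which is the date on which the withholding of payment becomes due. 2024/04/02 is a Tuesday, so no roll-forward applies.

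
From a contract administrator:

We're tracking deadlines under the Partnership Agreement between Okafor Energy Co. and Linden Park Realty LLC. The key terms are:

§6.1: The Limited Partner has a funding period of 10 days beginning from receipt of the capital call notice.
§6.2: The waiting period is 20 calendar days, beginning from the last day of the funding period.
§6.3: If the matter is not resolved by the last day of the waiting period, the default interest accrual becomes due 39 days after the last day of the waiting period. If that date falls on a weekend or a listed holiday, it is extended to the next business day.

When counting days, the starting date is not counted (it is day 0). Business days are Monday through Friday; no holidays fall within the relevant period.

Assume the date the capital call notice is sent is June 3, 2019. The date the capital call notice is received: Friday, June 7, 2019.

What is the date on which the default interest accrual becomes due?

The last day of the funding period: 10 calendar days after June 7, 2019 is June 17, 2019.
The last day of the waiting period: June 17, 2019 + 20 days = July 7, 2019.
Adding 39 calendar days to July 7, 2019 gives August 15, 2019, which is the date on which the default interest accrual becomes due. August 15, 2019 is a Thursday, so no roll-forward applies.

August 15, 2019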